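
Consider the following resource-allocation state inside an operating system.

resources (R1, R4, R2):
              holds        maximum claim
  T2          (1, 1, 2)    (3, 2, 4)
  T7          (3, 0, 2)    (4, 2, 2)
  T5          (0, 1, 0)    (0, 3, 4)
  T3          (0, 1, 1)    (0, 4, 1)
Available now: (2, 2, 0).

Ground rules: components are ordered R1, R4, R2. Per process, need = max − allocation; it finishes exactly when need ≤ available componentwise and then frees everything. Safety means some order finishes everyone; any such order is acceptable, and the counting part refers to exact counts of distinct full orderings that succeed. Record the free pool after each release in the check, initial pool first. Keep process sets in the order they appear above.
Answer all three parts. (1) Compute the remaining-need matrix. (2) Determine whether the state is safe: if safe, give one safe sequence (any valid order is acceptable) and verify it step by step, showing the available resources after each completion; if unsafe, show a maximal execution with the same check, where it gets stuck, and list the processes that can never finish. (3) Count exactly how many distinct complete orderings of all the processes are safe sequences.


(1) Remaining need (order R1, R4, R2):
  T2: (2, 1, 2)
  T7: (1, 2, 0)
  T5: (0, 2, 4)
  T3: (0, 3, 0)
(2) The state is SAFE; one workable sequence: T7, T2, T3, T5.
Key observation: T7 marks the first exact bind of the order: its need (1, 2, 0) fits the free (2, 2, 0) with zero slack on a requested resource.
Verifying each step:
  pool = (2, 2, 0)
  T7 needs (1, 2, 0) <= (2, 2, 0) -> finishes; pool += (3, 0, 2) = (5, 2, 2)
  T2 needs (2, 1, 2) <= (5, 2, 2) -> finishes; pool += (1, 1, 2) = (6, 3, 4)
  T3 needs (0, 3, 0) <= (6, 3, 4) -> finishes; pool += (0, 1, 1) = (6, 4, 5)
  T5 needs (0, 2, 4) <= (6, 4, 5) -> finishes; pool += (0, 1, 0) = (6, 5, 5)
(3) Exactly 2 of the possible complete orderings are safe sequences.


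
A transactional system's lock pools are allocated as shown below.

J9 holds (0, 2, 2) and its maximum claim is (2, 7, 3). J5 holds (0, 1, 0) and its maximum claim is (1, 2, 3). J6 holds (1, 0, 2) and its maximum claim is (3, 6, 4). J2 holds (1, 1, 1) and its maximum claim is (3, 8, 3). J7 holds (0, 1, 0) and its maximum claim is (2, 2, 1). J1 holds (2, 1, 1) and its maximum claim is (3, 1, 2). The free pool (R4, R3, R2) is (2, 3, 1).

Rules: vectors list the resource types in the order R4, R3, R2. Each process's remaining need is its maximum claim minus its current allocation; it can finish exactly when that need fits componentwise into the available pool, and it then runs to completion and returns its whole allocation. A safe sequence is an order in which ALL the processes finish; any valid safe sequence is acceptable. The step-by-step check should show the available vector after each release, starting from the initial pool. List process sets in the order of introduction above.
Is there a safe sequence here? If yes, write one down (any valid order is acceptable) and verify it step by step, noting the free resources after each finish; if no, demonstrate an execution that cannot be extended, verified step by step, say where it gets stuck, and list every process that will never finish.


The state is SAFE; one workable sequence: J7, J1, J9, J6, J2, J5.
Key observation: reading the order forward, J7 is the first process whose need (2, 1, 1) meets the free pool (2, 3, 1) exactly on a resource it requests.
Verifying each step:
  pool = (2, 3, 1)
  J7: need (2, 1, 1) fits (2, 3, 1); releases (0, 1, 0), pool now (2, 4, 1)
  J1: need (1, 0, 1) fits (2, 4, 1); releases (2, 1, 1), pool now (4, 5, 2)
  J9: need (2, 5, 1) fits (4, 5, 2); releases (0, 2, 2), pool now (4, 7, 4)
  J6: need (2, 6, 2) fits (4, 7, 4); releases (1, 0, 2), pool now (5, 7, 6)
  J2: need (2, 7, 2) fits (5, 7, 6); releases (1, 1, 1), pool now (6, 8, 7)
  J5: need (1, 1, 3) fits (6, 8, 7); releases (0, 1, 0), pool now (6, 9, 7)


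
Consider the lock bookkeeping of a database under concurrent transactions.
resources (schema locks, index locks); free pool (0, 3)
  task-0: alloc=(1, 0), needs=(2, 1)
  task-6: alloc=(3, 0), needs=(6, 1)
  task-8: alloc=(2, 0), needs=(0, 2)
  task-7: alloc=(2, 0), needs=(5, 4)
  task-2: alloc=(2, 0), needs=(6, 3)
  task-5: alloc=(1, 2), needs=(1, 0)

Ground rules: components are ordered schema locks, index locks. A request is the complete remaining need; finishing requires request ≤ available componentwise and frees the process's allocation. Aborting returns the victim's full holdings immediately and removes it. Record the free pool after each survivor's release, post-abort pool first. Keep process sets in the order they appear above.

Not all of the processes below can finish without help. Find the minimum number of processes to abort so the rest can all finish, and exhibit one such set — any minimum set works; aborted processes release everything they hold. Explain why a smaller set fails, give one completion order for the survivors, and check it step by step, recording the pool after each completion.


Minimum abort set: task-6.
Key observation: aborting task-6 returns (3, 0), and task-7 — hopeless before — runs at step 3 with the returned capacity in the pool.
No smaller set exists: with zero aborts the deadlock remains.
One survivor order: task-5, task-8, task-7, task-0, task-2. Step-by-step check (post-abort pool first):
  pool = (3, 3)
  task-5: need (1, 0) fits (3, 3); releases (1, 2), pool now (4, 5)
  task-8: need (0, 2) fits (4, 5); releases (2, 0), pool now (6, 5)
  task-7: need (5, 4) fits (6, 5); releases (2, 0), pool now (8, 5)
  task-0: need (2, 1) fits (8, 5); releases (1, 0), pool now (9, 5)
  task-2: need (6, 3) fits (9, 5); releases (2, 0), pool now (11, 5)


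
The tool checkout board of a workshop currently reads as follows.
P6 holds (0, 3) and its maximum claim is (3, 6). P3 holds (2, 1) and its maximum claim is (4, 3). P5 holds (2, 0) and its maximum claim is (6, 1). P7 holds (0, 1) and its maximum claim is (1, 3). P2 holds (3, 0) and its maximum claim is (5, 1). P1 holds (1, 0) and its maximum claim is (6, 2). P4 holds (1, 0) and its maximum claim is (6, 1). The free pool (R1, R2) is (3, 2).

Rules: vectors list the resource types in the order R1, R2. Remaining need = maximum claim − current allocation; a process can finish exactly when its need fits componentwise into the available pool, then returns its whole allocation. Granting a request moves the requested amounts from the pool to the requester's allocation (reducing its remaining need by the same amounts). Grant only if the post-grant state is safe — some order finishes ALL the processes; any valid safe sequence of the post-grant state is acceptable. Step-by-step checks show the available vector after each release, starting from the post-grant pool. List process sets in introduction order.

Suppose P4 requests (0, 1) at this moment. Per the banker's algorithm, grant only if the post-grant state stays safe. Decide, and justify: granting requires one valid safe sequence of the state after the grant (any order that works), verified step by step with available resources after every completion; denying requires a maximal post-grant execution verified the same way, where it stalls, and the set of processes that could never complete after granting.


GRANT — the state after the grant stays safe, e.g. via P2, P4, P1, P3, P7, P6, P5.
Key observation: the transfer keeps a workable pool ((3, 1)); P2 starts the safe sequence.
Check on the post-grant state, step by step:
  pool = (3, 1)
  P2: need (2, 1) fits (3, 1); releases (3, 0), pool now (6, 1)
  P4: need (5, 0) fits (6, 1); releases (1, 1), pool now (7, 2)
  P1: need (5, 2) fits (7, 2); releases (1, 0), pool now (8, 2)
  P3: need (2, 2) fits (8, 2); releases (2, 1), pool now (10, 3)
  P7: need (1, 2) fits (10, 3); releases (0, 1), pool now (10, 4)
  P6: need (3, 3) fits (10, 4); releases (0, 3), pool now (10, 7)
  P5: need (4, 1) fits (10, 7); releases (2, 0), pool now (12, 7)


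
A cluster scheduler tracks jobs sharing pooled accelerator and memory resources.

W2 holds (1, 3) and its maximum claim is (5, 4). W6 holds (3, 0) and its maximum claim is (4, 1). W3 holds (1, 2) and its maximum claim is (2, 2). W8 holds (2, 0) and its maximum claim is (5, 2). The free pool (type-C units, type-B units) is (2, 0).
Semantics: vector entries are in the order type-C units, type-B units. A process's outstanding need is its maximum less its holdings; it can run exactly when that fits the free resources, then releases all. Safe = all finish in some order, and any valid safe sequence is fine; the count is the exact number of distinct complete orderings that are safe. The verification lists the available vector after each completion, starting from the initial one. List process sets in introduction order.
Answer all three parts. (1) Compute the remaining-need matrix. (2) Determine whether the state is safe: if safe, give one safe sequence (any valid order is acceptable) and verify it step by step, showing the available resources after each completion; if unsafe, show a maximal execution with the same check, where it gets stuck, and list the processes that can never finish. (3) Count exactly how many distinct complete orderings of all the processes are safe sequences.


(1) Outstanding need per process (order type-C units, type-B units):
  W2: (4, 1)
  W6: (1, 1)
  W3: (1, 0)
  W8: (3, 2)
(2) SAFE — a valid safe sequence is W3, W6, W8, W2.
Key observation: at W8 the run first touches a limit — (3, 2) against (6, 2), exact on a resource it actually requests.
Check, step by step:
  pool = (2, 0)
  W3 needs (1, 0) <= (2, 0) -> finishes; pool += (1, 2) = (3, 2)
  W6 needs (1, 1) <= (3, 2) -> finishes; pool += (3, 0) = (6, 2)
  W8 needs (3, 2) <= (6, 2) -> finishes; pool += (2, 0) = (8, 2)
  W2 needs (4, 1) <= (8, 2) -> finishes; pool += (1, 3) = (9, 5)
(3) The exact count: 4 of the possible complete orderings are safe sequences.


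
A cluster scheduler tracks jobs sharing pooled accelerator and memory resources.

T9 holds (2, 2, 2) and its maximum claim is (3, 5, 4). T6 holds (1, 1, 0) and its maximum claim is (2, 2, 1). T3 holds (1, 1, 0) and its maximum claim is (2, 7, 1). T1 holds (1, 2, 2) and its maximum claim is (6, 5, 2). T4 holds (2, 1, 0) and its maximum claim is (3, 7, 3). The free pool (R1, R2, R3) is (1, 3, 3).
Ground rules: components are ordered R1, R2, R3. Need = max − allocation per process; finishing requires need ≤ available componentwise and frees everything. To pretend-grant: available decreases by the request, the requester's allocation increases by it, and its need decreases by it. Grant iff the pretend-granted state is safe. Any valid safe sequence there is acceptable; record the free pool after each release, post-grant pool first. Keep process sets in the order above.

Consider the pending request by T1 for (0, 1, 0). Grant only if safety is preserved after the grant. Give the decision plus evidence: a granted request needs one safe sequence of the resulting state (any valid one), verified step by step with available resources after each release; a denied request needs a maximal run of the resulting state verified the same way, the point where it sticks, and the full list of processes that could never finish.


DENY. Granting would leave the state unsafe.
Key observation: after T6, T9 the pool peaks at (4, 5, 5), and each blocked process is short somewhere: T3 on R2; T1 on R1; T4 on R2.
On the post-grant state, T6, T9 is a maximal run — nothing extends it. Walking it through:
  pool = (1, 2, 3)
  T6: need (1, 1, 1) fits (1, 2, 3); releases (1, 1, 0), pool now (2, 3, 3)
  T9: need (1, 3, 2) fits (2, 3, 3); releases (2, 2, 2), pool now (4, 5, 5)
  blocked: T3 wants (1, 6, 1), pool (4, 5, 5) — not enough R2
  blocked: T1 wants (5, 2, 0), pool (4, 5, 5) — not enough R1
  blocked: T4 wants (1, 6, 3), pool (4, 5, 5) — not enough R2
Processes that could never finish after the grant: T3, T1 and T4.


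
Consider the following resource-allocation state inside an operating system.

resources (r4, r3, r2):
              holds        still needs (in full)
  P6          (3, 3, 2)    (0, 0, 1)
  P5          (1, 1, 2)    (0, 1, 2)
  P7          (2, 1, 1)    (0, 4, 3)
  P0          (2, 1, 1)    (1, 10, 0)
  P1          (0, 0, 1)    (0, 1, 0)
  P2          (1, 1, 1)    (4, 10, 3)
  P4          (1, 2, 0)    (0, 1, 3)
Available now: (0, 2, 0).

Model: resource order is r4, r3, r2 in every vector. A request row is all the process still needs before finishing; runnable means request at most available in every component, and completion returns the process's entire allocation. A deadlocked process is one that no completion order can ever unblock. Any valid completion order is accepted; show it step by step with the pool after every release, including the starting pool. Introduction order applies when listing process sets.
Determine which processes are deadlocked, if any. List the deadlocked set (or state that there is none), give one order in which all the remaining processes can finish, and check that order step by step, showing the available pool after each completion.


Deadlocked set: P0 and P2.
Key observation: P1, P6, P4, P7, P5 can finish, but then (7, 9, 6) is all there is, and the blocked group's r3 demands exceed it.
A valid finishing order for the others: P1, P6, P4, P7, P5. Check, step by step:
  pool = (0, 2, 0)
  run P1 (needs (0, 1, 0), free (0, 2, 0)); after release of (0, 0, 1) the pool is (0, 2, 1)
  run P6 (needs (0, 0, 1), free (0, 2, 1)); after release of (3, 3, 2) the pool is (3, 5, 3)
  run P4 (needs (0, 1, 3), free (3, 5, 3)); after release of (1, 2, 0) the pool is (4, 7, 3)
  run P7 (needs (0, 4, 3), free (4, 7, 3)); after release of (2, 1, 1) the pool is (6, 8, 4)
  run P5 (needs (0, 1, 2), free (6, 8, 4)); after release of (1, 1, 2) the pool is (7, 9, 6)
The blocked processes can never fit:
  P0 cannot run: need (1, 10, 0) vs free (7, 9, 6) (insufficient r3)
  P2 cannot run: need (4, 10, 3) vs free (7, 9, 6) (insufficient r3)


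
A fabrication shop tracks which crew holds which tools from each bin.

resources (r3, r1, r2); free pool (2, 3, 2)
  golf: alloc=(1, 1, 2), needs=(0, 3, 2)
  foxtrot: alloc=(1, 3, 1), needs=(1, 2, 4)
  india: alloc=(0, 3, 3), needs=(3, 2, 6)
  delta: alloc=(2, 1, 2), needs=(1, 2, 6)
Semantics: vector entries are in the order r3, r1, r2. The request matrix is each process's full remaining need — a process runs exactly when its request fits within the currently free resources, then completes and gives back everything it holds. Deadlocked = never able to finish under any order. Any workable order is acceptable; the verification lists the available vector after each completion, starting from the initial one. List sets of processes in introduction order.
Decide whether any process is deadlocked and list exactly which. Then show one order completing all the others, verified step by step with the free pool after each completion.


Deadlocked set: india and delta.
Key observation: after golf, foxtrot complete, (4, 7, 5) is the best the pool ever gets, yet each leftover process wants more r2.
One completion order for the rest: golf, foxtrot. Verifying each step:
  pool = (2, 3, 2)
  run golf (needs (0, 3, 2), free (2, 3, 2)); after release of (1, 1, 2) the pool is (3, 4, 4)
  run foxtrot (needs (1, 2, 4), free (3, 4, 4)); after release of (1, 3, 1) the pool is (4, 7, 5)
The blocked processes can never fit:
  blocked: india wants (3, 2, 6), pool (4, 7, 5) — not enough r2
  blocked: delta wants (1, 2, 6), pool (4, 7, 5) — not enough r2


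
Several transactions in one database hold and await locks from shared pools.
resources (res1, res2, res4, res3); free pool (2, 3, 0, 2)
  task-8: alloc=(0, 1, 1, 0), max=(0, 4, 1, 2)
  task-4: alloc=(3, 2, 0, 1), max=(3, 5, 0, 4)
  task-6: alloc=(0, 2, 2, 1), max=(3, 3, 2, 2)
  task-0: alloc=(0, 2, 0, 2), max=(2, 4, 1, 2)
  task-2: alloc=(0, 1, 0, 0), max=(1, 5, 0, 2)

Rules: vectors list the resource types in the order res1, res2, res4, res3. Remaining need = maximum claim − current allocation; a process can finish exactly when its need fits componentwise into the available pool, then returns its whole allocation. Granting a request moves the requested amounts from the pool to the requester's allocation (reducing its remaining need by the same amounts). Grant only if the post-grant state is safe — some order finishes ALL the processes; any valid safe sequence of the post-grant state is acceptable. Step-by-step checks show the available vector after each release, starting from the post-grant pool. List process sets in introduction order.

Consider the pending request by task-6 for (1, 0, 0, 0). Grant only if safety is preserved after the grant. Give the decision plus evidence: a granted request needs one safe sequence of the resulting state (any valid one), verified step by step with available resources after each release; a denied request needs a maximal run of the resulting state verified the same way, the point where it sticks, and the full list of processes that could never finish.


DENY. Granting would leave the state unsafe.
Key observation: after task-8, task-2 the pool peaks at (1, 5, 1, 2), and each blocked process is short somewhere: task-4 on res3; task-6 on res1; task-0 on res1.
On the post-grant state, task-8, task-2 is a maximal run — nothing extends it. Step-by-step check:
  pool = (1, 3, 0, 2)
  task-8 needs (0, 3, 0, 2) <= (1, 3, 0, 2) -> finishes; pool += (0, 1, 1, 0) = (1, 4, 1, 2)
  task-2 needs (1, 4, 0, 2) <= (1, 4, 1, 2) -> finishes; pool += (0, 1, 0, 0) = (1, 5, 1, 2)
  task-4 still needs (0, 3, 0, 3) but only (1, 5, 1, 2) is free — short on res3
  task-6 still needs (2, 1, 0, 1) but only (1, 5, 1, 2) is free — short on res1
  task-0 still needs (2, 2, 1, 0) but only (1, 5, 1, 2) is free — short on res1
Processes that could never finish after the grant: task-4, task-6 and task-0.


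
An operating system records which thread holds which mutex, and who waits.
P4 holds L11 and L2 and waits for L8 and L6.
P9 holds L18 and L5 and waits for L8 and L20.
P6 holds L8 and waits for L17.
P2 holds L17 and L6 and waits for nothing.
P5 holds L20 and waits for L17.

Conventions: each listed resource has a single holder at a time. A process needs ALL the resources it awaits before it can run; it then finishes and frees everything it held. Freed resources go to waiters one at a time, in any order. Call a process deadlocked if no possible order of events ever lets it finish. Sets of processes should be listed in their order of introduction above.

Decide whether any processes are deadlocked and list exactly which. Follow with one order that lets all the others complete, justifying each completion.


No process is deadlocked.
Key observation: although several processes wait, no cycle exists — each chain bottoms out at a free runner.
A valid finishing order for the others: P2, P5, P6, P4, P9.
Step-by-step check:
  run P2 (it waits on nothing); releases L17 and L6
  P5 waits on L17 — all released -> runs and releases L20
  P6 waits on L17 — all released -> runs and releases L8
  P4 waits on L8 and L6 — all released -> runs and releases L11 and L2
  P9 waits on L8 and L20 — all released -> runs and releases L18 and L5


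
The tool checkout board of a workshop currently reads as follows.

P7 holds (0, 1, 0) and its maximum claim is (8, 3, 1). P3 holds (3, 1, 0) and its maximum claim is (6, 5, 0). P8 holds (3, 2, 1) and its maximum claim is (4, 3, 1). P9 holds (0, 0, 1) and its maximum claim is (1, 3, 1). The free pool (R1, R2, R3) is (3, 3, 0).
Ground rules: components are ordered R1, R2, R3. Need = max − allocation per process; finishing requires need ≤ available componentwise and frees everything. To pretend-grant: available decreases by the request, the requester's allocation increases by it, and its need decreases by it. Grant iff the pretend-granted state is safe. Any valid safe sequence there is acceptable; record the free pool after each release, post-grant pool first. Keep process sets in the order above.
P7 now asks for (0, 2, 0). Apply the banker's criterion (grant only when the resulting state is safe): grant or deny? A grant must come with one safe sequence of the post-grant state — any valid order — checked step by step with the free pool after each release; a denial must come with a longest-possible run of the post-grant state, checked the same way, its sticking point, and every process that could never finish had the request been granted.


DENY — the pretend-granted state is unsafe.
Key observation: after P8, P9 the pool peaks at (6, 3, 2), and each blocked process is short somewhere: P7 on R1; P3 on R2.
On the post-grant state, P8, P9 is a maximal run — nothing extends it. Walking it through:
  pool = (3, 1, 0)
  run P8 (needs (1, 1, 0), free (3, 1, 0)); after release of (3, 2, 1) the pool is (6, 3, 1)
  run P9 (needs (1, 3, 0), free (6, 3, 1)); after release of (0, 0, 1) the pool is (6, 3, 2)
  blocked: P7 wants (8, 0, 1), pool (6, 3, 2) — not enough R1
  blocked: P3 wants (3, 4, 0), pool (6, 3, 2) — not enough R2
Processes that could never finish after the grant: P7 and P3.


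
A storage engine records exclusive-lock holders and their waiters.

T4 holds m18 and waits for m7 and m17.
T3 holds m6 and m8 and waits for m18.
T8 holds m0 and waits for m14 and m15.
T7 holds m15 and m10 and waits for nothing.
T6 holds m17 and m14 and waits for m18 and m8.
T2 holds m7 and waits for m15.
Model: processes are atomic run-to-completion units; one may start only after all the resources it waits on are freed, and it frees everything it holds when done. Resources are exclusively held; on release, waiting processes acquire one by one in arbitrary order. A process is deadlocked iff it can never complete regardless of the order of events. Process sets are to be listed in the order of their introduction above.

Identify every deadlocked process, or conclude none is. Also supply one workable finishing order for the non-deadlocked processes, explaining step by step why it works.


Deadlocked: T4, T3, T8 and T6.
Key observation: nobody on the ring T4 -> T6 -> T4 can start until another member finishes, which never happens; T3 is caught in further circular waits and T8 waits into the deadlock from upstream.
The rest can finish in the order T7, T2.
Step-by-step check:
  T7: no waits; runs immediately, freeing m15 and m10
  T2: everything it awaited (m15) is free; runs, freeing m7


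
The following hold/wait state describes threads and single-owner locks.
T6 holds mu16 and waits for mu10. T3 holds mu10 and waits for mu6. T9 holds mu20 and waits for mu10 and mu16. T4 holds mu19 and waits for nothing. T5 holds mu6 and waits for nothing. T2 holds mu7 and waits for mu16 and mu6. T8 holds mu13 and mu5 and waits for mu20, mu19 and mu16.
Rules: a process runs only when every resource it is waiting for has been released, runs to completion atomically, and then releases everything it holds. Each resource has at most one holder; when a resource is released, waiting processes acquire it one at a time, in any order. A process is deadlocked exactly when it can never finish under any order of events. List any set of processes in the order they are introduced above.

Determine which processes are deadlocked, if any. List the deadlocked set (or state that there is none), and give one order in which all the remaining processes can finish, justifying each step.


No process is deadlocked.
Key observation: the wait relation is loop-free; peeling off processes with no waits unwinds the whole state.
One completion order for the rest: T5, T3, T6, T9, T4, T8, T2.
Step-by-step check:
  run T5 (it waits on nothing); releases mu6
  run T3 (all its waits — mu6 — are resolved); releases mu10
  run T6 (all its waits — mu10 — are resolved); releases mu16
  run T9 (all its waits — mu10 and mu16 — are resolved); releases mu20
  run T4 (it waits on nothing); releases mu19
  run T8 (all its waits — mu20, mu19 and mu16 — are resolved); releases mu13 and mu5
  run T2 (all its waits — mu16 and mu6 — are resolved); releases mu7


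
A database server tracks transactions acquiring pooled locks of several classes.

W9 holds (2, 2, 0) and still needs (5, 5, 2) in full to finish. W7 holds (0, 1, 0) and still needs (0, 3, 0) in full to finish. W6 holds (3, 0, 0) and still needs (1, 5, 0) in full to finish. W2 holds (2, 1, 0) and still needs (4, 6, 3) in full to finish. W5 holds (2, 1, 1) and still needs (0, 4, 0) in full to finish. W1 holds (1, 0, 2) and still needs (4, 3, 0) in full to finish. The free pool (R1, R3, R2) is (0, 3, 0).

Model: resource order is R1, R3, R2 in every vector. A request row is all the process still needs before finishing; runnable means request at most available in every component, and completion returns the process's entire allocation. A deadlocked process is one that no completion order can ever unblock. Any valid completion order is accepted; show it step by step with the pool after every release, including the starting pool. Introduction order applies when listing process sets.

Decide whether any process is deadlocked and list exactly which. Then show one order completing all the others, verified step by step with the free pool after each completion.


Nothing here is deadlocked.
Key observation: starting with W7, each completion frees enough for the next — no one is permanently blocked.
A valid finishing order for the others: W7, W5, W6, W1, W9, W2. Walking it through:
  pool = (0, 3, 0)
  run W7 (needs (0, 3, 0), free (0, 3, 0)); after release of (0, 1, 0) the pool is (0, 4, 0)
  run W5 (needs (0, 4, 0), free (0, 4, 0)); after release of (2, 1, 1) the pool is (2, 5, 1)
  run W6 (needs (1, 5, 0), free (2, 5, 1)); after release of (3, 0, 0) the pool is (5, 5, 1)
  run W1 (needs (4, 3, 0), free (5, 5, 1)); after release of (1, 0, 2) the pool is (6, 5, 3)
  run W9 (needs (5, 5, 2), free (6, 5, 3)); after release of (2, 2, 0) the pool is (8, 7, 3)
  run W2 (needs (4, 6, 3), free (8, 7, 3)); after release of (2, 1, 0) the pool is (10, 8, 3)


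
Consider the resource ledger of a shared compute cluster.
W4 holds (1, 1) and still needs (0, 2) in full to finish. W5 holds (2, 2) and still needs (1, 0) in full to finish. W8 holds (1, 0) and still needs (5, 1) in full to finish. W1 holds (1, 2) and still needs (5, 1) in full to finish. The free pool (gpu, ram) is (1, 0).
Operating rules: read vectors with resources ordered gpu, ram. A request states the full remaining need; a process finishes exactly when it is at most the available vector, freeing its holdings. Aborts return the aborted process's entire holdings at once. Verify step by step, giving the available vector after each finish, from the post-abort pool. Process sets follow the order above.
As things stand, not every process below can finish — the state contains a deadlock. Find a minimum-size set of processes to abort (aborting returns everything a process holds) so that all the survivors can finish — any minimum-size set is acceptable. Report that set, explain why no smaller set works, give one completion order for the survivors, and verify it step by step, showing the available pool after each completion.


Abort W8.
Key observation: no ordering could ever have run W1 before the abort of W8; with (1, 0) back in the pool it fits at step 3.
Why nothing smaller works: aborting no one leaves the state deadlocked as given.
One survivor order: W5, W4, W1. Verifying each step (post-abort pool first):
  pool = (2, 0)
  W5 needs (1, 0) <= (2, 0) -> finishes; pool += (2, 2) = (4, 2)
  W4 needs (0, 2) <= (4, 2) -> finishes; pool += (1, 1) = (5, 3)
  W1 needs (5, 1) <= (5, 3) -> finishes; pool += (1, 2) = (6, 5)


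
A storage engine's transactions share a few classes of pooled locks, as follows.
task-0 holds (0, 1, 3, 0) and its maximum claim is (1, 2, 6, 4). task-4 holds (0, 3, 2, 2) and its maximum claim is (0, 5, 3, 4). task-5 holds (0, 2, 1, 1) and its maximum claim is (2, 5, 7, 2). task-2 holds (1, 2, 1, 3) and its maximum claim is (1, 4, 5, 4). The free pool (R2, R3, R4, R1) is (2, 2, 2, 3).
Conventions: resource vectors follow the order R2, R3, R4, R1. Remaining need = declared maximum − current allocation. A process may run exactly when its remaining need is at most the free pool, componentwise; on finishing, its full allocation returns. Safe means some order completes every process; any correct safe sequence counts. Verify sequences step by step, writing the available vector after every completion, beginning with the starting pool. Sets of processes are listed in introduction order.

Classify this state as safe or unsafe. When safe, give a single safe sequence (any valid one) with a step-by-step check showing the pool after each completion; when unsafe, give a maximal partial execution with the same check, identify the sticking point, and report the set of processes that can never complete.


SAFE. One safe sequence: task-4, task-2, task-0, task-5.
Key observation: the first exact fit in this order is task-4 — it needs (0, 2, 1, 2) with (2, 2, 2, 3) free, meeting a requested resource to the last unit.
Walking it through:
  pool = (2, 2, 2, 3)
  task-4: need (0, 2, 1, 2) fits (2, 2, 2, 3); releases (0, 3, 2, 2), pool now (2, 5, 4, 5)
  task-2: need (0, 2, 4, 1) fits (2, 5, 4, 5); releases (1, 2, 1, 3), pool now (3, 7, 5, 8)
  task-0: need (1, 1, 3, 4) fits (3, 7, 5, 8); releases (0, 1, 3, 0), pool now (3, 8, 8, 8)
  task-5: need (2, 3, 6, 1) fits (3, 8, 8, 8); releases (0, 2, 1, 1), pool now (3, 10, 9, 9)


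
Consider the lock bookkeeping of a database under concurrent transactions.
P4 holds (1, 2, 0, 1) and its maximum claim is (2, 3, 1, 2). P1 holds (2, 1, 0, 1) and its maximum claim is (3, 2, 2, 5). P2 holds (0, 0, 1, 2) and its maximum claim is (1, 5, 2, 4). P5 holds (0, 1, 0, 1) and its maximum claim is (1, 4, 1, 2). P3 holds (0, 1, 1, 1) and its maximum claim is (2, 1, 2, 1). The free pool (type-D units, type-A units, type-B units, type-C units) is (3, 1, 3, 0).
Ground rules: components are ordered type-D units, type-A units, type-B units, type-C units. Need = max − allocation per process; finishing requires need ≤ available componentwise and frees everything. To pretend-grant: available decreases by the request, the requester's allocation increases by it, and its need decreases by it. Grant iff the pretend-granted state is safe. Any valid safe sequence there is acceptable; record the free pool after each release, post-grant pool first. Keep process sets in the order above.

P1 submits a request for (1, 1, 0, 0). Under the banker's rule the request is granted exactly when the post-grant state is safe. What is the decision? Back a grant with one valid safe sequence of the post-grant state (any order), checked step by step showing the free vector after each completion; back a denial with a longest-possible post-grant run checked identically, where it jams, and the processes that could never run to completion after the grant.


DENY: after the grant no complete ordering would exist.
Key observation: after P3, P4, P5 the pool peaks at (3, 4, 4, 3), and each blocked process is short somewhere: P1 on type-C units; P2 on type-A units.
After a pretend grant, a maximal execution: P3, P4, P5 — then nothing else fits. Walking it through:
  pool = (2, 0, 3, 0)
  run P3 (needs (2, 0, 1, 0), free (2, 0, 3, 0)); after release of (0, 1, 1, 1) the pool is (2, 1, 4, 1)
  run P4 (needs (1, 1, 1, 1), free (2, 1, 4, 1)); after release of (1, 2, 0, 1) the pool is (3, 3, 4, 2)
  run P5 (needs (1, 3, 1, 1), free (3, 3, 4, 2)); after release of (0, 1, 0, 1) the pool is (3, 4, 4, 3)
  P1 still needs (0, 0, 2, 4) but only (3, 4, 4, 3) is free — short on type-C units
  P2 still needs (1, 5, 1, 2) but only (3, 4, 4, 3) is free — short on type-A units
Post-grant, the permanently blocked set is P1 and P2.


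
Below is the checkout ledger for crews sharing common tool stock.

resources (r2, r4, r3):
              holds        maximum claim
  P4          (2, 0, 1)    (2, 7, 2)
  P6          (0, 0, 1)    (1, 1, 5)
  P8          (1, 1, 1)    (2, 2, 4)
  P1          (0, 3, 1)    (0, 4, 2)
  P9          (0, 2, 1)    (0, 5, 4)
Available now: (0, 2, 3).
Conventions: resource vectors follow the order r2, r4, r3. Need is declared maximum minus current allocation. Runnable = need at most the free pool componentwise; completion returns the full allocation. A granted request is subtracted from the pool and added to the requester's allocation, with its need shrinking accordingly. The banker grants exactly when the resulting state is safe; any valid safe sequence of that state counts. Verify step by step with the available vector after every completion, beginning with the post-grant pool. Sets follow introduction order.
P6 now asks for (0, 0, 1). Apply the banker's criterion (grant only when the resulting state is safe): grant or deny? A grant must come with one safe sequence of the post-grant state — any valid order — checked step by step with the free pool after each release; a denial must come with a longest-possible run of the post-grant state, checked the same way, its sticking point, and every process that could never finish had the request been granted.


GRANT: granting preserves safety; a valid post-grant sequence is P1, P9, P4, P8, P6.
Key observation: (0, 2, 2) free after granting still covers P1 first, and each release covers the next.
Step-by-step check of the post-grant state:
  pool = (0, 2, 2)
  run P1 (needs (0, 1, 1), free (0, 2, 2)); after release of (0, 3, 1) the pool is (0, 5, 3)
  run P9 (needs (0, 3, 3), free (0, 5, 3)); after release of (0, 2, 1) the pool is (0, 7, 4)
  run P4 (needs (0, 7, 1), free (0, 7, 4)); after release of (2, 0, 1) the pool is (2, 7, 5)
  run P8 (needs (1, 1, 3), free (2, 7, 5)); after release of (1, 1, 1) the pool is (3, 8, 6)
  run P6 (needs (1, 1, 3), free (3, 8, 6)); after release of (0, 0, 2) the pool is (3, 8, 8)


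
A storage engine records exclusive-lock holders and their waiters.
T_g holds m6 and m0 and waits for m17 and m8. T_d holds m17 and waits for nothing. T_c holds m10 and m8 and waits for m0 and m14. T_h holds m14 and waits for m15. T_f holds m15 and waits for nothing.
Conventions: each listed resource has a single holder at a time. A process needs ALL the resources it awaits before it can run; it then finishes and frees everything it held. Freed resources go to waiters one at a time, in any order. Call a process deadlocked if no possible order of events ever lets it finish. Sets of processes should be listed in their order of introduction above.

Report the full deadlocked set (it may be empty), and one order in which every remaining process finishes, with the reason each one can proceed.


Deadlocked set: T_g and T_c.
Key observation: nobody on the ring T_g -> T_c -> T_g can start until another member finishes, which never happens; no other process is dragged down with it.
A valid finishing order for the others: T_d, T_f, T_h.
Step-by-step check:
  T_d: no waits; runs immediately, freeing m17
  T_f: no waits; runs immediately, freeing m15
  T_h waits on m15 — all released -> runs and releases m14


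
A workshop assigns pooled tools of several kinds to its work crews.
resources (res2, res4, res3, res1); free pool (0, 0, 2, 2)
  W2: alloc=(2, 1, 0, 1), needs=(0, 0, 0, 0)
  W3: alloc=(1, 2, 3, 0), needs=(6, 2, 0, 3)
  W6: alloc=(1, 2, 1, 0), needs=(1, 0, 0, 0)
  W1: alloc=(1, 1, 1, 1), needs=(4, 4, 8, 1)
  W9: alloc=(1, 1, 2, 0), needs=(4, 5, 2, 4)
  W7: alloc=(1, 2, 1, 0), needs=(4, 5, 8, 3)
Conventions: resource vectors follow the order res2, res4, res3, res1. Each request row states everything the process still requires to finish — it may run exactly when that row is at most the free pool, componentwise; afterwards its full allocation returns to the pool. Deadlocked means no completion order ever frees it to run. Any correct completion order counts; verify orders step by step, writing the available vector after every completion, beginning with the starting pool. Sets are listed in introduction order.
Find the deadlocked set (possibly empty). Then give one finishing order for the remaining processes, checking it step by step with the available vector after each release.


Deadlocked set: W3, W1, W9 and W7.
Key observation: W2, W6 can finish, but then (3, 3, 3, 3) is all there is, and the blocked group's res2 demands exceed it.
The rest can finish in the order W2, W6. Check, step by step:
  pool = (0, 0, 2, 2)
  W2: need (0, 0, 0, 0) fits (0, 0, 2, 2); releases (2, 1, 0, 1), pool now (2, 1, 2, 3)
  W6: need (1, 0, 0, 0) fits (2, 1, 2, 3); releases (1, 2, 1, 0), pool now (3, 3, 3, 3)
None of the blocked processes ever fits:
  blocked: W3 wants (6, 2, 0, 3), pool (3, 3, 3, 3) — not enough res2
  blocked: W1 wants (4, 4, 8, 1), pool (3, 3, 3, 3) — not enough res2, res4 and res3
  blocked: W9 wants (4, 5, 2, 4), pool (3, 3, 3, 3) — not enough res2, res4 and res1
  blocked: W7 wants (4, 5, 8, 3), pool (3, 3, 3, 3) — not enough res2, res4 and res3


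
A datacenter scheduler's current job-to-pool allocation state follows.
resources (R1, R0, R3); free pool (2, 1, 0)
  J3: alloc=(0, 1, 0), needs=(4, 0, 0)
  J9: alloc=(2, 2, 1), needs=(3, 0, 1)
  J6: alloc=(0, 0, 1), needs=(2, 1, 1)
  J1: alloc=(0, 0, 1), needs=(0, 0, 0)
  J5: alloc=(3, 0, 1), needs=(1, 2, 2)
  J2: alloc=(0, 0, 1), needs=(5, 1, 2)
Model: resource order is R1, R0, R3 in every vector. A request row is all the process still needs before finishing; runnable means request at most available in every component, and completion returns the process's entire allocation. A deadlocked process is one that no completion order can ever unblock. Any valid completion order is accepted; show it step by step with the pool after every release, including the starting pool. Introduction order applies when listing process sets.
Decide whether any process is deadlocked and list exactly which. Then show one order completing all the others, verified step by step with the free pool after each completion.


Deadlocked: J3, J9, J5 and J2.
Key observation: after J1, J6 the pool peaks at (2, 1, 2), and each blocked process is short somewhere: J3 on R1; J9 on R1; J5 on R0; J2 on R1.
The rest can finish in the order J1, J6. Step-by-step check:
  pool = (2, 1, 0)
  J1 needs (0, 0, 0) <= (2, 1, 0) -> finishes; pool += (0, 0, 1) = (2, 1, 1)
  J6 needs (2, 1, 1) <= (2, 1, 1) -> finishes; pool += (0, 0, 1) = (2, 1, 2)
The stuck group stays short no matter what:
  blocked: J3 wants (4, 0, 0), pool (2, 1, 2) — not enough R1
  blocked: J9 wants (3, 0, 1), pool (2, 1, 2) — not enough R1
  blocked: J5 wants (1, 2, 2), pool (2, 1, 2) — not enough R0
  blocked: J2 wants (5, 1, 2), pool (2, 1, 2) — not enough R1


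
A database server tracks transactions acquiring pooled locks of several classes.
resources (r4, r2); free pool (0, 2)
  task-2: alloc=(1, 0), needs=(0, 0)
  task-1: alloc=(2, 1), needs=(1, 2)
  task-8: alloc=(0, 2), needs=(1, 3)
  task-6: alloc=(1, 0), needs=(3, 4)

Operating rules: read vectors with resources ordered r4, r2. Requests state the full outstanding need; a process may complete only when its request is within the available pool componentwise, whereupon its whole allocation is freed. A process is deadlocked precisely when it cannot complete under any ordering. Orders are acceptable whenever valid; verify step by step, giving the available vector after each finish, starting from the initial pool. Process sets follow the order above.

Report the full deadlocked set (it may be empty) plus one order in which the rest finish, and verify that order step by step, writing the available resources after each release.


The deadlocked set is empty.
Key observation: no deadlock: task-2 fits now, and the freed resources carry the rest through.
One completion order for the rest: task-2, task-1, task-8, task-6. Check, step by step:
  pool = (0, 2)
  run task-2 (needs (0, 0), free (0, 2)); after release of (1, 0) the pool is (1, 2)
  run task-1 (needs (1, 2), free (1, 2)); after release of (2, 1) the pool is (3, 3)
  run task-8 (needs (1, 3), free (3, 3)); after release of (0, 2) the pool is (3, 5)
  run task-6 (needs (3, 4), free (3, 5)); after release of (1, 0) the pool is (4, 5)


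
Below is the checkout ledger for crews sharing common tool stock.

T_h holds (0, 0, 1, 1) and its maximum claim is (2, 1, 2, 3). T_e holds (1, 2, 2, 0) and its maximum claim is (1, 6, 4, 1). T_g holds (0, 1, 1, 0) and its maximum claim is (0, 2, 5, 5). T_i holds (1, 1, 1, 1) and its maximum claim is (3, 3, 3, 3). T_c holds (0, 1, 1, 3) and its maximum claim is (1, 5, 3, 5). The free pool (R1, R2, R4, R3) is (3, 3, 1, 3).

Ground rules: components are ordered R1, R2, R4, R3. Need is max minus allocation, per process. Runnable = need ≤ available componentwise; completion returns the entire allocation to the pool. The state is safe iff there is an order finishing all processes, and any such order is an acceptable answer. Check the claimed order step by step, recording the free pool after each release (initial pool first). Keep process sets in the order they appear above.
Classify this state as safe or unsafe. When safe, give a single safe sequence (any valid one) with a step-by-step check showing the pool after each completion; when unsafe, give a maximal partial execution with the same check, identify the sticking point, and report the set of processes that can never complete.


SAFE — a valid safe sequence is T_h, T_i, T_c, T_g, T_e.
Key observation: reading the order forward, T_h is the first process whose need (2, 1, 1, 2) meets the free pool (3, 3, 1, 3) exactly on a resource it requests.
Check, step by step:
  pool = (3, 3, 1, 3)
  run T_h (needs (2, 1, 1, 2), free (3, 3, 1, 3)); after release of (0, 0, 1, 1) the pool is (3, 3, 2, 4)
  run T_i (needs (2, 2, 2, 2), free (3, 3, 2, 4)); after release of (1, 1, 1, 1) the pool is (4, 4, 3, 5)
  run T_c (needs (1, 4, 2, 2), free (4, 4, 3, 5)); after release of (0, 1, 1, 3) the pool is (4, 5, 4, 8)
  run T_g (needs (0, 1, 4, 5), free (4, 5, 4, 8)); after release of (0, 1, 1, 0) the pool is (4, 6, 5, 8)
  run T_e (needs (0, 4, 2, 1), free (4, 6, 5, 8)); after release of (1, 2, 2, 0) the pool is (5, 8, 7, 8)
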